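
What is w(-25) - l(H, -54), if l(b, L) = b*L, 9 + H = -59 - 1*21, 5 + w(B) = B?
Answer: -4836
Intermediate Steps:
w(B) = -5 + B
H = -89 (H = -9 + (-59 - 1*21) = -9 + (-59 - 21) = -9 - 80 = -89)
l(b, L) = L*b
w(-25) - l(H, -54) = (-5 - 25) - (-54)*(-89) = -30 - 1*4806 = -30 - 4806 = -4836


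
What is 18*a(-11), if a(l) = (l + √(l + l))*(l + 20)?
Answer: -1782 + 162*I*√22 ≈ -1782.0 + 759.85*I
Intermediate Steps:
a(l) = (20 + l)*(l + √2*√l) (a(l) = (l + √(2*l))*(20 + l) = (l + √2*√l)*(20 + l) = (20 + l)*(l + √2*√l))
18*a(-11) = 18*((-11)² + 20*(-11) + √2*(-11)^(3/2) + 20*√2*√(-11)) = 18*(121 - 220 + √2*(-11*I*√11) + 20*√2*(I*√11)) = 18*(121 - 220 - 11*I*√22 + 20*I*√22) = 18*(-99 + 9*I*√22) = -1782 + 162*I*√22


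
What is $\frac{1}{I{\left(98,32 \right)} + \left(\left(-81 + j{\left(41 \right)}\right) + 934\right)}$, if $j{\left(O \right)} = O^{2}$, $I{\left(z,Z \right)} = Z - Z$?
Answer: $\frac{1}{2534} \approx 0.00039463$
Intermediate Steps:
$I{\left(z,Z \right)} = 0$
$\frac{1}{I{\left(98,32 \right)} + \left(\left(-81 + j{\left(41 \right)}\right) + 934\right)} = \frac{1}{0 + \left(\left(-81 + 41^{2}\right) + 934\right)} = \frac{1}{0 + \left(\left(-81 + 1681\right) + 934\right)} = \frac{1}{0 + \left(1600 + 934\right)} = \frac{1}{0 + 2534} = \frac{1}{2534}$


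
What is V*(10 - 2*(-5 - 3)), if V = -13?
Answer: -338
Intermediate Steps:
V*(10 - 2*(-5 - 3)) = -13*(10 - 2*(-5 - 3)) = -13*(10 - 2*(-8)) = -13*(10 + 16) = -13*26 = -338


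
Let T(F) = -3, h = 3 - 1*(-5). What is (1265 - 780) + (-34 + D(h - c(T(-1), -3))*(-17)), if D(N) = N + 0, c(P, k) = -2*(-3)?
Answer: 417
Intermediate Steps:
h = 8 (h = 3 + 5 = 8)
c(P, k) = 6
D(N) = N
(1265 - 780) + (-34 + D(h - c(T(-1), -3))*(-17)) = (1265 - 780) + (-34 + (8 - 1*6)*(-17)) = 485 + (-34 + (8 - 6)*(-17)) = 485 + (-34 + 2*(-17)) = 485 + (-34 - 34) = 485 - 68 = 417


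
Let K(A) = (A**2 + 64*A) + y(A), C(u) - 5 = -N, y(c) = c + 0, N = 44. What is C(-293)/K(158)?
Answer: -39/35234 ≈ -0.0011069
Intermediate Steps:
y(c) = c
C(u) = -39 (C(u) = 5 - 1*44 = 5 - 44 = -39)
K(A) = A**2 + 65*A (K(A) = (A**2 + 64*A) + A = A**2 + 65*A)
C(-293)/K(158) = -39*1/(158*(65 + 158)) = -39/(158*223) = -39/35234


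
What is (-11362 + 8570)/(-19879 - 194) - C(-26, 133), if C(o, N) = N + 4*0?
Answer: -2666917/20073 ≈ -132.86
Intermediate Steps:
C(o, N) = N (C(o, N) = N + 0 = N)
(-11362 + 8570)/(-19879 - 194) - C(-26, 133) = (-11362 + 8570)/(-19879 - 194) - 1*133 = -2792/(-20073) - 133 = -2792*(-1/20073) - 133 = 2792/20073 - 133 = -2666917/20073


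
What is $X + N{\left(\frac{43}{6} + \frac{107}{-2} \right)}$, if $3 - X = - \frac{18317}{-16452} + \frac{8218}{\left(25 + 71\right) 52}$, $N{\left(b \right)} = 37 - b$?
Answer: $\frac{285990673}{3422016} \approx 83.574$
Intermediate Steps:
$X = \frac{822673}{3422016}$ ($X = 3 - \left(- \frac{18317}{-16452} + \frac{8218}{\left(25 + 71\right) 52}\right) = 3 - \left(\left(-18317\right) \left(- \frac{1}{16452}\right) + \frac{8218}{96 \cdot 52}\right) = 3 - \left(\frac{18317}{16452} + \frac{8218}{4992}\right) = 3 - \left(\frac{18317}{16452} + 8218 \cdot \frac{1}{4992}\right) = 3 - \left(\frac{18317}{16452} + \frac{4109}{2496}\right) = 3 - \frac{9443375}{3422016} = \frac{822673}{3422016} \approx 0.24041$)
$X + N{\left(\frac{43}{6} + \frac{107}{-2} \right)} = \frac{822673}{3422016} - \left(-37 - \frac{107}{2} + \frac{43}{6}\right) = \frac{822673}{3422016} + \left(37 - \left(\frac{43}{6} - \frac{107}{2}\right)\right) = \frac{822673}{3422016} + \left(37 - - \frac{139}{3}\right) = \frac{822673}{3422016} + \left(37 + \frac{139}{3}\right) = \frac{822673}{3422016} + \frac{250}{3} = \frac{285990673}{3422016}$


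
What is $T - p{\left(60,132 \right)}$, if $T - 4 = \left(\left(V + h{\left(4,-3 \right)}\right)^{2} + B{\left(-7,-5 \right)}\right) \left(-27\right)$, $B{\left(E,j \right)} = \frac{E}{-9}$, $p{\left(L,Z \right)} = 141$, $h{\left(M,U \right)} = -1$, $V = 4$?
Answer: $-401$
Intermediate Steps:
$B{\left(E,j \right)} = - \frac{E}{9}$ ($B{\left(E,j \right)} = E \left(- \frac{1}{9}\right) = - \frac{E}{9}$)
$T = -260$ ($T = 4 + \left(\left(4 - 1\right)^{2} - - \frac{7}{9}\right) \left(-27\right) = 4 + \left(3^{2} + \frac{7}{9}\right) \left(-27\right) = 4 + \left(9 + \frac{7}{9}\right) \left(-27\right) = 4 + \frac{88}{9} \left(-27\right) = 4 - 264 = -260$)
$T - p{\left(60,132 \right)} = -260 - 141 = -401$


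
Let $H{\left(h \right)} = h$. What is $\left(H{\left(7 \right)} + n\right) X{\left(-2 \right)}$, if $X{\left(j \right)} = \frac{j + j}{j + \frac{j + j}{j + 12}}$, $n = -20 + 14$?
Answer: $\frac{5}{3} \approx 1.6667$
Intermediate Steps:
$n = -6$
$X{\left(j \right)} = \frac{2 j}{j + \frac{2 j}{12 + j}}$
$\left(H{\left(7 \right)} + n\right) X{\left(-2 \right)} = \left(7 - 6\right) \frac{2 \left(12 - 2\right)}{14 - 2} = 1 \cdot 2 \cdot \frac{1}{12} \cdot 10 = 1 \cdot \frac{5}{3} = \frac{5}{3}$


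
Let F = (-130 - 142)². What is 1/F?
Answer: 1/73984 ≈ 1.3516e-5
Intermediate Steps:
F = 73984 (F = (-272)² = 73984)
1/F = 1/73984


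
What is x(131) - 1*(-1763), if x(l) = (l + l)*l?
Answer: 36085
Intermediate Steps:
x(l) = 2*l² (x(l) = (2*l)*l = 2*l²)
x(131) - 1*(-1763) = 2*131² - 1*(-1763) = 2*17161 + 1763 = 34322 + 1763 = 36085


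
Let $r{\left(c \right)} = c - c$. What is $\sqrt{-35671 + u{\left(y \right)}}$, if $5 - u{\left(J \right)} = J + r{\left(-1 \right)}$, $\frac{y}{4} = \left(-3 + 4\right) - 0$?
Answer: $i \sqrt{35670} \approx 188.86 i$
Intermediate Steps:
$r{\left(c \right)} = 0$
$y = 4$ ($y = 4 \left(\left(-3 + 4\right) - 0\right) = 4 \left(1 + 0\right) = 4 \cdot 1 = 4$)
$u{\left(J \right)} = 5 - J$ ($u{\left(J \right)} = 5 - \left(J + 0\right) = 5 - J$)
$\sqrt{-35671 + u{\left(y \right)}} = \sqrt{-35671 + \left(5 - 4\right)} = \sqrt{-35671 + 1} = \sqrt{-35670} = i \sqrt{35670}$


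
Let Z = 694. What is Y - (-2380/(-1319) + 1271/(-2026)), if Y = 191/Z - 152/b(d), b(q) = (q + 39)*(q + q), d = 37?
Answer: -15934461889/17154791333 ≈ -0.92886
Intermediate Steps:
b(q) = 2*q*(39 + q) (b(q) = (39 + q)*(2*q) = 2*q*(39 + q))
Y = 6373/25678 (Y = 191/694 - 152*1/(74*(39 + 37)) = 191*(1/694) - 152/(2*37*76) = 191/694 - 152/5624 = 191/694 - 152*1/5624 = 191/694 - 1/37 = 6373/25678 ≈ 0.24819)
Y - (-2380/(-1319) + 1271/(-2026)) = 6373/25678 - (-2380/(-1319) + 1271/(-2026)) = 6373/25678 - (-2380*(-1/1319) + 1271*(-1/2026)) = 6373/25678 - (2380/1319 - 1271/2026) = 6373/25678 - 1*3145431/2672294 = 6373/25678 - 3145431/2672294 = -15934461889/17154791333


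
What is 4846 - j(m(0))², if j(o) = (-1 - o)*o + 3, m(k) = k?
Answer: 4837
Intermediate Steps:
j(o) = 3 + o*(-1 - o) (j(o) = o*(-1 - o) + 3 = 3 + o*(-1 - o))
4846 - j(m(0))² = 4846 - (3 - 1*0 - 1*0²)² = 4846 - (3 + 0 - 1*0)² = 4846 - (3 + 0 + 0)² = 4846 - 1*3² = 4846 - 1*9 = 4846 - 9 = 4837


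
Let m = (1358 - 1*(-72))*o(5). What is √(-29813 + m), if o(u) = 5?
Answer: I*√22663 ≈ 150.54*I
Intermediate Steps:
m = 7150 (m = (1358 - 1*(-72))*5 = (1358 + 72)*5 = 1430*5 = 7150)
√(-29813 + m) = √(-29813 + 7150) = √(-22663) = I*√22663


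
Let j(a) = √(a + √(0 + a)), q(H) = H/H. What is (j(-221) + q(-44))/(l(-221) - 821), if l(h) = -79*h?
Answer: 1/16638 + √(-221 + I*√221)/16638 ≈ 9.0138e-5 + 0.00089401*I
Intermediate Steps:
q(H) = 1
j(a) = √(a + √a)
(j(-221) + q(-44))/(l(-221) - 821) = (√(-221 + √(-221)) + 1)/(-79*(-221) - 821) = (√(-221 + I*√221) + 1)/(17459 - 821) = (1 + √(-221 + I*√221))/16638 = (1 + √(-221 + I*√221))*(1/16638) = 1/16638 + √(-221 + I*√221)/16638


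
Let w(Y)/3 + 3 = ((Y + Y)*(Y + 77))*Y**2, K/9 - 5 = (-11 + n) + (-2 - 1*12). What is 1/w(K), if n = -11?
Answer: 1/26321778459 ≈ 3.7991e-11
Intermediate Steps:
K = -279 (K = 45 + 9*((-11 - 11) + (-2 - 1*12)) = 45 + 9*(-22 + (-2 - 12)) = 45 + 9*(-22 - 14) = 45 + 9*(-36) = 45 - 324 = -279)
w(Y) = -9 + 6*Y**3*(77 + Y) (w(Y) = -9 + 3*(((Y + Y)*(Y + 77))*Y**2) = -9 + 3*(((2*Y)*(77 + Y))*Y**2) = -9 + 3*((2*Y*(77 + Y))*Y**2) = -9 + 3*(2*Y**3*(77 + Y)) = -9 + 6*Y**3*(77 + Y))
1/w(K) = 1/(-9 + 6*(-279)**4 + 462*(-279)**3) = 1/(-9 + 6*6059221281 + 462*(-21717639)) = 1/(-9 + 36355327686 - 10033549218) = 1/26321778459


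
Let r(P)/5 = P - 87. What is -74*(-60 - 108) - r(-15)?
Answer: 12942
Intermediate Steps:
r(P) = -435 + 5*P (r(P) = 5*(P - 87) = 5*(-87 + P) = -435 + 5*P)
-74*(-60 - 108) - r(-15) = -74*(-60 - 108) - (-435 + 5*(-15)) = -74*(-168) - (-435 - 75) = 12432 - 1*(-510) = 12432 + 510 = 12942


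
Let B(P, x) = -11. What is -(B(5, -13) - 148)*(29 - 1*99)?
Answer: -11130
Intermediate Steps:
-(B(5, -13) - 148)*(29 - 1*99) = -(-11 - 148)*(29 - 1*99) = -(-159)*(29 - 99) = -(-159)*(-70) = -1*11130 = -11130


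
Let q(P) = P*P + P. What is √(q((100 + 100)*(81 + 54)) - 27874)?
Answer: √728999126 ≈ 27000.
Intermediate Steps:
q(P) = P + P² (q(P) = P² + P = P + P²)
√(q((100 + 100)*(81 + 54)) - 27874) = √(((100 + 100)*(81 + 54))*(1 + (100 + 100)*(81 + 54)) - 27874) = √((200*135)*(1 + 200*135) - 27874) = √(27000*(1 + 27000) - 27874) = √(27000*27001 - 27874) = √(729027000 - 27874) = √728999126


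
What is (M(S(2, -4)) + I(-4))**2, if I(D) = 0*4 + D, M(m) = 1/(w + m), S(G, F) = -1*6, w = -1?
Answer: 841/49 ≈ 17.163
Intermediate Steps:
S(G, F) = -6
M(m) = 1/(-1 + m)
I(D) = D (I(D) = 0 + D = D)
(M(S(2, -4)) + I(-4))**2 = (1/(-1 - 6) - 4)**2 = (1/(-7) - 4)**2 = (-1/7 - 4)**2 = (-29/7)**2 = 841/49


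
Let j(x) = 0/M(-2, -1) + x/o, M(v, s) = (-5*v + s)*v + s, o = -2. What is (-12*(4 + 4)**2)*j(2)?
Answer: 768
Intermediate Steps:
M(v, s) = s + v*(s - 5*v) (M(v, s) = (s - 5*v)*v + s = v*(s - 5*v) + s = s + v*(s - 5*v))
j(x) = -x/2 (j(x) = 0/(-1 - 5*(-2)**2 - 1*(-2)) + x/(-2) = 0/(-1 - 5*4 + 2) + x*(-1/2) = 0/(-1 - 20 + 2) - x/2 = 0/(-19) - x/2 = 0*(-1/19) - x/2 = 0 - x/2 = -x/2)
(-12*(4 + 4)**2)*j(2) = (-12*(4 + 4)**2)*(-1/2*2) = -12*8**2*(-1) = -12*64*(-1) = -768*(-1) = 768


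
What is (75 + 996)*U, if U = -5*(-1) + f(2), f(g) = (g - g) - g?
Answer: 3213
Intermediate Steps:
f(g) = -g (f(g) = 0 - g = -g)
U = 3 (U = -5*(-1) - 1*2 = 5 - 2 = 3)
(75 + 996)*U = (75 + 996)*3 = 1071*3 = 3213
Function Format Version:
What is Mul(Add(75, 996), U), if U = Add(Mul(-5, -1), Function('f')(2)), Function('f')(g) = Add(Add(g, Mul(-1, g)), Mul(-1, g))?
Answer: 3213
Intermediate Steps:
Function('f')(g) = Mul(-1, g) (Function('f')(g) = Add(0, Mul(-1, g)) = Mul(-1, g))
U = 3 (U = Add(Mul(-5, -1), Mul(-1, 2)) = Add(5, -2) = 3)
Mul(Add(75, 996), U) = Mul(Add(75, 996), 3) = Mul(1071, 3) = 3213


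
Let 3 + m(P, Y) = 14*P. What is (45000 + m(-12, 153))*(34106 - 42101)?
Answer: -358407855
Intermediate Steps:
m(P, Y) = -3 + 14*P
(45000 + m(-12, 153))*(34106 - 42101) = (45000 + (-3 + 14*(-12)))*(34106 - 42101) = (45000 + (-3 - 168))*(-7995) = (45000 - 171)*(-7995) = 44829*(-7995) = -358407855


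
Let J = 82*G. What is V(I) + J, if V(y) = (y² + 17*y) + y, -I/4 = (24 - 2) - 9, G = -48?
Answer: -2168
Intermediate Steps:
I = -52 (I = -4*((24 - 2) - 9) = -4*(22 - 9) = -4*13 = -52)
V(y) = y² + 18*y
J = -3936 (J = 82*(-48) = -3936)
V(I) + J = -52*(18 - 52) - 3936 = -52*(-34) - 3936 = 1768 - 3936 = -2168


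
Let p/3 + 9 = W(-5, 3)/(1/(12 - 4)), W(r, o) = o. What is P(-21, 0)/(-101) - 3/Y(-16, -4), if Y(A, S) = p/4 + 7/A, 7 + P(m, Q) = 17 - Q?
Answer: -6578/17473 ≈ -0.37647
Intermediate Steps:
p = 45 (p = -27 + 3*(3/(1/(12 - 4))) = -27 + 3*(3/(1/8)) = -27 + 3*(3*8) = -27 + 3*24 = -27 + 72 = 45)
P(m, Q) = 10 - Q (P(m, Q) = -7 + (17 - Q) = 10 - Q)
Y(A, S) = 45/4 + 7/A
P(-21, 0)/(-101) - 3/Y(-16, -4) = (10 - 1*0)/(-101) - 3/(45/4 + 7/(-16)) = (10 + 0)*(-1/101) - 3/(45/4 + 7*(-1/16)) = 10*(-1/101) - 3/(45/4 - 7/16) = -10/101 - 3/173/16 = -10/101 - 3*16/173 = -10/101 - 48/173 = -6578/17473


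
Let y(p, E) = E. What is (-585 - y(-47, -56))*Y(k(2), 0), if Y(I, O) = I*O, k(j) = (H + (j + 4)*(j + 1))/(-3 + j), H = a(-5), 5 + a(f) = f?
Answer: 0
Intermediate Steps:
a(f) = -5 + f
H = -10 (H = -5 - 5 = -10)
k(j) = (-10 + (1 + j)*(4 + j))/(-3 + j) (k(j) = (-10 + (j + 4)*(j + 1))/(-3 + j) = (-10 + (4 + j)*(1 + j))/(-3 + j) = (-10 + (1 + j)*(4 + j))/(-3 + j))
(-585 - y(-47, -56))*Y(k(2), 0) = (-585 - 1*(-56))*(((-6 + 2² + 5*2)/(-3 + 2))*0) = (-585 + 56)*(((-6 + 4 + 10)/(-1))*0) = -529*(-1*8)*0 = -(-4232)*0 = -529*0 = 0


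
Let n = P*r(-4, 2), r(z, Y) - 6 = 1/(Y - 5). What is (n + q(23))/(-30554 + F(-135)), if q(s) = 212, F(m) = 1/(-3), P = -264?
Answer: 3852/91663 ≈ 0.042023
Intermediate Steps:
r(z, Y) = 6 + 1/(-5 + Y) (r(z, Y) = 6 + 1/(Y - 5) = 6 + 1/(-5 + Y))
F(m) = -⅓
n = -1496 (n = -264*(-29 + 6*2)/(-5 + 2) = -264*(-29 + 12)/(-3) = -(-88)*(-17) = -264*17/3 = -1496)
(n + q(23))/(-30554 + F(-135)) = (-1496 + 212)/(-30554 - ⅓) = -1284/(-91663/3) = -1284*(-3/91663) = 3852/91663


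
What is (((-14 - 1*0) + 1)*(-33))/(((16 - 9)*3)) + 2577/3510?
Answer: 173323/8190 ≈ 21.163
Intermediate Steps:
(((-14 - 1*0) + 1)*(-33))/(((16 - 9)*3)) + 2577/3510 = (((-14 + 0) + 1)*(-33))/((7*3)) + 2577*(1/3510) = ((-14 + 1)*(-33))/21 + 859/1170 = -13*(-33)*(1/21) + 859/1170 = 429*(1/21) + 859/1170 = 143/7 + 859/1170 = 173323/8190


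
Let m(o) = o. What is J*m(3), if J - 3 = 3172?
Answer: 9525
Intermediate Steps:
J = 3175 (J = 3 + 3172 = 3175)
J*m(3) = 3175*3 = 9525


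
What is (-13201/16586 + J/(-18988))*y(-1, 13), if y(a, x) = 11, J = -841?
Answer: -1301914691/157467484 ≈ -8.2678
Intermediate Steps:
(-13201/16586 + J/(-18988))*y(-1, 13) = (-13201/16586 - 841/(-18988))*11 = (-13201*1/16586 - 841*(-1/18988))*11 = (-13201/16586 + 841/18988)*11 = -118355881/157467484*11 = -1301914691/157467484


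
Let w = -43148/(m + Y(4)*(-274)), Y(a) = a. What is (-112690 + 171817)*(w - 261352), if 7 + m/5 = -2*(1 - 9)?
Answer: -16238509437108/1051 ≈ -1.5451e+10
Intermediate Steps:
m = 45 (m = -35 + 5*(-2*(1 - 9)) = -35 + 5*(-2*(-8)) = -35 + 5*16 = -35 + 80 = 45)
w = 43148/1051 (w = -43148/(45 + 4*(-274)) = -43148/(45 - 1096) = -43148/(-1051) = -43148*(-1/1051) = 43148/1051 ≈ 41.054)
(-112690 + 171817)*(w - 261352) = (-112690 + 171817)*(43148/1051 - 261352) = 59127*(-274637804/1051) = -16238509437108/1051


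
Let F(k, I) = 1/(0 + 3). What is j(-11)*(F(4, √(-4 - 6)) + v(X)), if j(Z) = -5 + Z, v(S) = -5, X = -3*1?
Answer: 224/3 ≈ 74.667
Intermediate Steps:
X = -3
F(k, I) = ⅓ (F(k, I) = 1/3 = ⅓)
j(-11)*(F(4, √(-4 - 6)) + v(X)) = (-5 - 11)*(⅓ - 5) = -16*(-14/3) = 224/3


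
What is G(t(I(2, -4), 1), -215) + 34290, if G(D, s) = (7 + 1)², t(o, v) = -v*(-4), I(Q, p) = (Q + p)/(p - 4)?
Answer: 34354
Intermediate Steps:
I(Q, p) = (Q + p)/(-4 + p)
t(o, v) = 4*v
G(D, s) = 64 (G(D, s) = 8² = 64)
G(t(I(2, -4), 1), -215) + 34290 = 64 + 34290 = 34354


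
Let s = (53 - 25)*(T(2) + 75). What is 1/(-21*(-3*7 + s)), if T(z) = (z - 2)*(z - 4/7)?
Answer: -1/43659 ≈ -2.2905e-5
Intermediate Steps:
T(z) = (-2 + z)*(-4/7 + z) (T(z) = (-2 + z)*(z - 4*1/7) = (-2 + z)*(z - 4/7) = (-2 + z)*(-4/7 + z))
s = 2100 (s = (53 - 25)*((8/7 + 2**2 - 18/7*2) + 75) = 28*((8/7 + 4 - 36/7) + 75) = 28*(0 + 75) = 28*75 = 2100)
1/(-21*(-3*7 + s)) = 1/(-21*(-3*7 + 2100)) = 1/(-21*(-21 + 2100)) = 1/(-21*2079) = 1/(-43659) = -1/43659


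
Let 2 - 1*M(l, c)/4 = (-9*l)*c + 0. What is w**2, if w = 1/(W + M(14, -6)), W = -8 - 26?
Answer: 1/9302500 ≈ 1.0750e-7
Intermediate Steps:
W = -34
M(l, c) = 8 + 36*c*l (M(l, c) = 8 - 4*((-9*l)*c + 0) = 8 - 4*(-9*c*l + 0) = 8 - (-36)*c*l = 8 + 36*c*l)
w = -1/3050 (w = 1/(-34 + (8 + 36*(-6)*14)) = 1/(-34 + (8 - 3024)) = 1/(-34 - 3016) = 1/(-3050) = -1/3050 ≈ -0.00032787)
w**2 = (-1/3050)**2 = 1/9302500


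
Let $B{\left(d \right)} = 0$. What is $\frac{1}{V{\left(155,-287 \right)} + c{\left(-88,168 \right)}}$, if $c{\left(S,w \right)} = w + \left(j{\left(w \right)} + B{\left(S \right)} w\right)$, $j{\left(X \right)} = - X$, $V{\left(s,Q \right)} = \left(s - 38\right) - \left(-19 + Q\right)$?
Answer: $\frac{1}{423} \approx 0.0023641$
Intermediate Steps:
$V{\left(s,Q \right)} = -19 + s - Q$ ($V{\left(s,Q \right)} = \left(-38 + s\right) - \left(-19 + Q\right) = -19 + s - Q$)
$c{\left(S,w \right)} = 0$ ($c{\left(S,w \right)} = w + \left(- w + 0 w\right) = w + \left(- w + 0\right) = w - w = 0$)
$\frac{1}{V{\left(155,-287 \right)} + c{\left(-88,168 \right)}} = \frac{1}{\left(-19 + 155 - -287\right) + 0} = \frac{1}{\left(-19 + 155 + 287\right) + 0} = \frac{1}{423 + 0} = \frac{1}{423}$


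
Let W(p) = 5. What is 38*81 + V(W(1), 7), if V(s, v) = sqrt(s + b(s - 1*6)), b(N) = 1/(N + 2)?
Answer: 3078 + sqrt(6) ≈ 3080.4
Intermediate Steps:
b(N) = 1/(2 + N)
V(s, v) = sqrt(s + 1/(-4 + s)) (V(s, v) = sqrt(s + 1/(2 + (s - 1*6))) = sqrt(s + 1/(2 + (s - 6))) = sqrt(s + 1/(2 + (-6 + s))) = sqrt(s + 1/(-4 + s)))
38*81 + V(W(1), 7) = 38*81 + sqrt((1 + 5*(-4 + 5))/(-4 + 5)) = 3078 + sqrt((1 + 5*1)/1) = 3078 + sqrt(1*(1 + 5)) = 3078 + sqrt(1*6) = 3078 + sqrt(6)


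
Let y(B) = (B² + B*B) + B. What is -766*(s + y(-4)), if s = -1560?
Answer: 1173512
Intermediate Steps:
y(B) = B + 2*B² (y(B) = (B² + B²) + B = 2*B² + B = B + 2*B²)
-766*(s + y(-4)) = -766*(-1560 - 4*(1 + 2*(-4))) = -766*(-1560 - 4*(1 - 8)) = -766*(-1560 - 4*(-7)) = -766*(-1560 + 28) = -766*(-1532) = 1173512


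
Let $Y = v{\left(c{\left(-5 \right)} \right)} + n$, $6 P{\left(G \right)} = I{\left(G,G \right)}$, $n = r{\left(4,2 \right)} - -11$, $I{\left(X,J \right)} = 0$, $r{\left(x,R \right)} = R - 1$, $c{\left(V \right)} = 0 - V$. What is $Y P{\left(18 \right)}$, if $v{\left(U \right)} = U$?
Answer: $0$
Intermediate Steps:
$c{\left(V \right)} = - V$
$r{\left(x,R \right)} = -1 + R$
$n = 12$ ($n = \left(-1 + 2\right) - -11 = 1 + 11 = 12$)
$P{\left(G \right)} = 0$ ($P{\left(G \right)} = \frac{1}{6} \cdot 0 = 0$)
$Y = 17$ ($Y = \left(-1\right) \left(-5\right) + 12 = 5 + 12 = 17$)
$Y P{\left(18 \right)} = 17 \cdot 0 = 0$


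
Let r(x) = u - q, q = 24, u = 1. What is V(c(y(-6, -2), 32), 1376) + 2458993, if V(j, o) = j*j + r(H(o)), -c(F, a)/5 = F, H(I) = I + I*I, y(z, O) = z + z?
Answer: 2462570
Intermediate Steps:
y(z, O) = 2*z
H(I) = I + I**2
c(F, a) = -5*F
r(x) = -23 (r(x) = 1 - 1*24 = 1 - 24 = -23)
V(j, o) = -23 + j**2 (V(j, o) = j*j - 23 = j**2 - 23 = -23 + j**2)
V(c(y(-6, -2), 32), 1376) + 2458993 = (-23 + (-10*(-6))**2) + 2458993 = (-23 + (-5*(-12))**2) + 2458993 = (-23 + 60**2) + 2458993 = (-23 + 3600) + 2458993 = 3577 + 2458993 = 2462570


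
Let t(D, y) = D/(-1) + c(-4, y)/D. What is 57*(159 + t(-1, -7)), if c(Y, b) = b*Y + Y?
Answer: 7752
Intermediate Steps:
c(Y, b) = Y + Y*b (c(Y, b) = Y*b + Y = Y + Y*b)
t(D, y) = -D + (-4 - 4*y)/D (t(D, y) = D/(-1) + (-4*(1 + y))/D = D*(-1) + (-4 - 4*y)/D = -D + (-4 - 4*y)/D)
57*(159 + t(-1, -7)) = 57*(159 + (-4 - 1*(-1)**2 - 4*(-7))/(-1)) = 57*(159 - (-4 - 1*1 + 28)) = 57*(159 - (-4 - 1 + 28)) = 57*(159 - 1*23) = 57*(159 - 23) = 57*136 = 7752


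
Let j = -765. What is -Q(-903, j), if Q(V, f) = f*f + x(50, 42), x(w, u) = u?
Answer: -585267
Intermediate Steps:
Q(V, f) = 42 + f² (Q(V, f) = f*f + 42 = f² + 42 = 42 + f²)
-Q(-903, j) = -(42 + (-765)²) = -(42 + 585225) = -1*585267 = -585267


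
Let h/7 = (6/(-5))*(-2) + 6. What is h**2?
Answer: 86436/25 ≈ 3457.4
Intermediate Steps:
h = 294/5 (h = 7*((6/(-5))*(-2) + 6) = 7*((6*(-1/5))*(-2) + 6) = 7*(-6/5*(-2) + 6) = 7*(12/5 + 6) = 7*(42/5) = 294/5 ≈ 58.800)
h**2 = (294/5)**2 = 86436/25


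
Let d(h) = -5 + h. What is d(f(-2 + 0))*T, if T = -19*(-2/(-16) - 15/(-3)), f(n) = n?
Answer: 5453/8 ≈ 681.63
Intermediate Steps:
T = -779/8 (T = -19*(-2*(-1/16) - 15*(-⅓)) = -19*(⅛ + 5) = -19*41/8 = -779/8 ≈ -97.375)
d(f(-2 + 0))*T = (-5 + (-2 + 0))*(-779/8) = (-5 - 2)*(-779/8) = -7*(-779/8) = 5453/8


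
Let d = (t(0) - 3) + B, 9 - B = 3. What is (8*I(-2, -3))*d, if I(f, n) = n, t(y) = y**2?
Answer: -72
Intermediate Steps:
B = 6 (B = 9 - 1*3 = 9 - 3 = 6)
d = 3 (d = (0**2 - 3) + 6 = (0 - 3) + 6 = -3 + 6 = 3)
(8*I(-2, -3))*d = (8*(-3))*3 = -24*3 = -72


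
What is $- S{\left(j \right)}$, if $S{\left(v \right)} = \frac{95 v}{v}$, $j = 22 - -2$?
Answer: $-95$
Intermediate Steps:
$j = 24$ ($j = 22 + 2 = 24$)
$S{\left(v \right)} = 95$
$- S{\left(j \right)} = \left(-1\right) 95 = -95$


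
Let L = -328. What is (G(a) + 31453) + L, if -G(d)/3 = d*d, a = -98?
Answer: 2313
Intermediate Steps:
G(d) = -3*d**2 (G(d) = -3*d*d = -3*d**2)
(G(a) + 31453) + L = (-3*(-98)**2 + 31453) - 328 = (-3*9604 + 31453) - 328 = (-28812 + 31453) - 328 = 2641 - 328 = 2313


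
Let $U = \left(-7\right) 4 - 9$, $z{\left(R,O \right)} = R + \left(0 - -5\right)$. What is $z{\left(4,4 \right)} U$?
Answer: $-333$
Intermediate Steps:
$z{\left(R,O \right)} = 5 + R$ ($z{\left(R,O \right)} = R + \left(0 + 5\right) = R + 5 = 5 + R$)
$U = -37$ ($U = -28 - 9 = -37$)
$z{\left(4,4 \right)} U = \left(5 + 4\right) \left(-37\right) = 9 \left(-37\right) = -333$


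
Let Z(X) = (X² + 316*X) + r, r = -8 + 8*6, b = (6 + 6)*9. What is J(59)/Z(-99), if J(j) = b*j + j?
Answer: -6431/21443 ≈ -0.29991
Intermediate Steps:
b = 108 (b = 12*9 = 108)
r = 40 (r = -8 + 48 = 40)
J(j) = 109*j (J(j) = 108*j + j = 109*j)
Z(X) = 40 + X² + 316*X (Z(X) = (X² + 316*X) + 40 = 40 + X² + 316*X)
J(59)/Z(-99) = (109*59)/(40 + (-99)² + 316*(-99)) = 6431/(40 + 9801 - 31284) = 6431/(-21443) = 6431*(-1/21443) = -6431/21443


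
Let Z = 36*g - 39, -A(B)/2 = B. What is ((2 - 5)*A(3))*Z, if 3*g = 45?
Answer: 9018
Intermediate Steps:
g = 15 (g = (⅓)*45 = 15)
A(B) = -2*B
Z = 501 (Z = 36*15 - 39 = 540 - 39 = 501)
((2 - 5)*A(3))*Z = ((2 - 5)*(-2*3))*501 = -3*(-6)*501 = 18*501 = 9018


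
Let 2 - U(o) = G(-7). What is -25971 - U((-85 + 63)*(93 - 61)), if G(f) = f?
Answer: -25980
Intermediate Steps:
U(o) = 9 (U(o) = 2 - 1*(-7) = 2 + 7 = 9)
-25971 - U((-85 + 63)*(93 - 61)) = -25971 - 1*9 = -25971 - 9 = -25980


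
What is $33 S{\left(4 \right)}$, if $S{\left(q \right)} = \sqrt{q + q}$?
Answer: $66 \sqrt{2} \approx 93.338$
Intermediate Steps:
$S{\left(q \right)} = \sqrt{2} \sqrt{q}$ ($S{\left(q \right)} = \sqrt{2 q} = \sqrt{2} \sqrt{q}$)
$33 S{\left(4 \right)} = 33 \sqrt{2} \sqrt{4} = 33 \sqrt{2} \cdot 2 = 33 \cdot 2 \sqrt{2} = 66 \sqrt{2}$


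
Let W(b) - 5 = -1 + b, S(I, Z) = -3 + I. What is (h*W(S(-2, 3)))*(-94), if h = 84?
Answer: 7896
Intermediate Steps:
W(b) = 4 + b (W(b) = 5 + (-1 + b) = 4 + b)
(h*W(S(-2, 3)))*(-94) = (84*(4 + (-3 - 2)))*(-94) = (84*(4 - 5))*(-94) = (84*(-1))*(-94) = -84*(-94) = 7896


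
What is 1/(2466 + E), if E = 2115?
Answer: 1/4581 ≈ 0.00021829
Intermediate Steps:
1/(2466 + E) = 1/(2466 + 2115) = 1/4581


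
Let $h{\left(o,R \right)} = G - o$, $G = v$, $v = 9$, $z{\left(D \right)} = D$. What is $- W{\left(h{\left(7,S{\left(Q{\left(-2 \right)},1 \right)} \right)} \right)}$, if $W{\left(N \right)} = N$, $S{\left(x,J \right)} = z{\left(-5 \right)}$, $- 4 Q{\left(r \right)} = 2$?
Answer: $-2$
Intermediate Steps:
$G = 9$
$Q{\left(r \right)} = - \frac{1}{2}$ ($Q{\left(r \right)} = \left(- \frac{1}{4}\right) 2 = - \frac{1}{2}$)
$S{\left(x,J \right)} = -5$
$h{\left(o,R \right)} = 9 - o$
$- W{\left(h{\left(7,S{\left(Q{\left(-2 \right)},1 \right)} \right)} \right)} = - (9 - 7) = \left(-1\right) 2 = -2$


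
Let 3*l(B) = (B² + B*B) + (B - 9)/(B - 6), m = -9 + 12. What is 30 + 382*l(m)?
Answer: 7730/3 ≈ 2576.7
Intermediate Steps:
m = 3
l(B) = 2*B²/3 + (-9 + B)/(3*(-6 + B)) (l(B) = ((B² + B*B) + (B - 9)/(B - 6))/3 = ((B² + B²) + (-9 + B)/(-6 + B))/3 = (2*B² + (-9 + B)/(-6 + B))/3 = 2*B²/3 + (-9 + B)/(3*(-6 + B)))
30 + 382*l(m) = 30 + 382*((-9 + 3 - 12*3² + 2*3³)/(3*(-6 + 3))) = 30 + 382*((⅓)*(-9 + 3 - 12*9 + 2*27)/(-3)) = 30 + 382*((⅓)*(-⅓)*(-9 + 3 - 108 + 54)) = 30 + 382*((⅓)*(-⅓)*(-60)) = 30 + 382*(20/3) = 30 + 7640/3 = 7730/3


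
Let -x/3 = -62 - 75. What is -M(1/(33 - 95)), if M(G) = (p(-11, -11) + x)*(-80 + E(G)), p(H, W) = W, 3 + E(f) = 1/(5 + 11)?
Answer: 33175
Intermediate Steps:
x = 411 (x = -3*(-62 - 75) = -3*(-137) = 411)
E(f) = -47/16 (E(f) = -3 + 1/(5 + 11) = -3 + 1/16 = -47/16)
M(G) = -33175 (M(G) = (-11 + 411)*(-80 - 47/16) = 400*(-1327/16) = -33175)
-M(1/(33 - 95)) = -1*(-33175) = 33175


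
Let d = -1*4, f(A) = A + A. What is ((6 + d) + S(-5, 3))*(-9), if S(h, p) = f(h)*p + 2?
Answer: 234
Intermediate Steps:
f(A) = 2*A
d = -4
S(h, p) = 2 + 2*h*p (S(h, p) = (2*h)*p + 2 = 2*h*p + 2 = 2 + 2*h*p)
((6 + d) + S(-5, 3))*(-9) = ((6 - 4) + (2 + 2*(-5)*3))*(-9) = (2 + (2 - 30))*(-9) = (2 - 28)*(-9) = -26*(-9) = 234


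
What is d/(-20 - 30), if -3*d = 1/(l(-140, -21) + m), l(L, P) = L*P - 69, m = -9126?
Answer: -1/938250 ≈ -1.0658e-6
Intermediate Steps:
l(L, P) = -69 + L*P
d = 1/18765 (d = -1/(3*((-69 - 140*(-21)) - 9126)) = -1/(3*((-69 + 2940) - 9126)) = -1/(3*(2871 - 9126)) = -⅓/(-6255) = -⅓*(-1/6255) = 1/18765 ≈ 5.3291e-5)
d/(-20 - 30) = (1/18765)/(-20 - 30) = (1/18765)/(-50) = -1/50*1/18765 = -1/938250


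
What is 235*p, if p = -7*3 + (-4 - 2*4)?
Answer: -7755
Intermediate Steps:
p = -33 (p = -21 + (-4 - 8) = -21 - 12 = -33)
235*p = 235*(-33) = -7755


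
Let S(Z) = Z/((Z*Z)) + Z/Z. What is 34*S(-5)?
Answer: 136/5 ≈ 27.200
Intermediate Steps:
S(Z) = 1 + 1/Z (S(Z) = Z/(Z²) + 1 = Z/Z² + 1 = 1/Z + 1 = 1 + 1/Z)
34*S(-5) = 34*((1 - 5)/(-5)) = 34*(-⅕*(-4)) = 34*(⅘) = 136/5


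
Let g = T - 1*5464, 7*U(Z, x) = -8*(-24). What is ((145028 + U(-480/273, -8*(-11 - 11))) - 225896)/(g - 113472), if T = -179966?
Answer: 94314/348719 ≈ 0.27046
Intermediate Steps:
U(Z, x) = 192/7 (U(Z, x) = (-8*(-24))/7 = (1/7)*192 = 192/7)
g = -185430 (g = -179966 - 1*5464 = -179966 - 5464 = -185430)
((145028 + U(-480/273, -8*(-11 - 11))) - 225896)/(g - 113472) = ((145028 + 192/7) - 225896)/(-185430 - 113472) = (1015388/7 - 225896)/(-298902) = -565884/7*(-1/298902) = 94314/348719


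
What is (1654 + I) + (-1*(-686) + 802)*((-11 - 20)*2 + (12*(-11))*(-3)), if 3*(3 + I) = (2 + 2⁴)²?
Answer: 498751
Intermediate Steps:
I = 105 (I = -3 + (2 + 2⁴)²/3 = -3 + (2 + 16)²/3 = -3 + (⅓)*18² = -3 + (⅓)*324 = -3 + 108 = 105)
(1654 + I) + (-1*(-686) + 802)*((-11 - 20)*2 + (12*(-11))*(-3)) = (1654 + 105) + (-1*(-686) + 802)*((-11 - 20)*2 + (12*(-11))*(-3)) = 1759 + (686 + 802)*(-31*2 - 132*(-3)) = 1759 + 1488*(-62 + 396) = 1759 + 1488*334 = 1759 + 496992 = 498751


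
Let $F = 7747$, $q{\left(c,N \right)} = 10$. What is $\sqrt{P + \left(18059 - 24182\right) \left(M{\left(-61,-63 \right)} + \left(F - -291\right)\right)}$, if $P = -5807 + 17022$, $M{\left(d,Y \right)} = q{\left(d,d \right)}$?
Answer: $i \sqrt{49266689} \approx 7019.0 i$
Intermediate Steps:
$M{\left(d,Y \right)} = 10$
$P = 11215$
$\sqrt{P + \left(18059 - 24182\right) \left(M{\left(-61,-63 \right)} + \left(F - -291\right)\right)} = \sqrt{11215 + \left(18059 - 24182\right) \left(10 + \left(7747 - -291\right)\right)} = \sqrt{11215 - 6123 \left(10 + \left(7747 + 291\right)\right)} = \sqrt{11215 - 6123 \left(10 + 8038\right)} = \sqrt{11215 - 49277904} = \sqrt{-49266689} = i \sqrt{49266689}$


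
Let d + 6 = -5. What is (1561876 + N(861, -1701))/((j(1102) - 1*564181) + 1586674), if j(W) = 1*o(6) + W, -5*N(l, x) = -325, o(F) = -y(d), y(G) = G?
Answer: 173549/113734 ≈ 1.5259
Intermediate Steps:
d = -11 (d = -6 - 5 = -11)
o(F) = 11 (o(F) = -1*(-11) = 11)
N(l, x) = 65 (N(l, x) = -1/5*(-325) = 65)
j(W) = 11 + W (j(W) = 1*11 + W = 11 + W)
(1561876 + N(861, -1701))/((j(1102) - 1*564181) + 1586674) = (1561876 + 65)/(((11 + 1102) - 1*564181) + 1586674) = 1561941/((1113 - 564181) + 1586674) = 1561941/(-563068 + 1586674) = 1561941/1023606 = 1561941*(1/1023606) = 173549/113734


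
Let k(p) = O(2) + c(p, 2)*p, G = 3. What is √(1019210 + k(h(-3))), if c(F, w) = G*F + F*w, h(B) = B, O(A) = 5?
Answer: 2*√254815 ≈ 1009.6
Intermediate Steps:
c(F, w) = 3*F + F*w
k(p) = 5 + 5*p² (k(p) = 5 + (p*(3 + 2))*p = 5 + (p*5)*p = 5 + (5*p)*p = 5 + 5*p²)
√(1019210 + k(h(-3))) = √(1019210 + (5 + 5*(-3)²)) = √(1019210 + (5 + 5*9)) = √(1019210 + (5 + 45)) = √(1019210 + 50) = √1019260 = 2*√254815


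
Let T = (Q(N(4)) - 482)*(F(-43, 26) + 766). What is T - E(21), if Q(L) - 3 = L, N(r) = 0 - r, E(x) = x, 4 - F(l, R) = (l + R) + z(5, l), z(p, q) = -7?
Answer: -383523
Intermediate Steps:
F(l, R) = 11 - R - l (F(l, R) = 4 - ((l + R) - 7) = 4 - ((R + l) - 7) = 4 - (-7 + R + l) = 4 + (7 - R - l) = 11 - R - l)
N(r) = -r
Q(L) = 3 + L
T = -383502 (T = ((3 - 1*4) - 482)*((11 - 1*26 - 1*(-43)) + 766) = ((3 - 4) - 482)*((11 - 26 + 43) + 766) = (-1 - 482)*(28 + 766) = -483*794 = -383502)
T - E(21) = -383502 - 1*21 = -383502 - 21 = -383523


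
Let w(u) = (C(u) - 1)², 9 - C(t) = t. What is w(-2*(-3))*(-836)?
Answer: -3344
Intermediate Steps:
C(t) = 9 - t
w(u) = (8 - u)² (w(u) = ((9 - u) - 1)² = (8 - u)²)
w(-2*(-3))*(-836) = (-8 - 2*(-3))²*(-836) = (-8 + 6)²*(-836) = (-2)²*(-836) = 4*(-836) = -3344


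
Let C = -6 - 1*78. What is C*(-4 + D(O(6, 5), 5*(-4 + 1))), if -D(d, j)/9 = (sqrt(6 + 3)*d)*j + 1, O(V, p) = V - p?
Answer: -32928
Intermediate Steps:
C = -84 (C = -6 - 78 = -84)
D(d, j) = -9 - 27*d*j (D(d, j) = -9*((sqrt(6 + 3)*d)*j + 1) = -9*((sqrt(9)*d)*j + 1) = -9*((3*d)*j + 1) = -9*(3*d*j + 1) = -9*(1 + 3*d*j) = -9 - 27*d*j)
C*(-4 + D(O(6, 5), 5*(-4 + 1))) = -84*(-4 + (-9 - 27*(6 - 1*5)*5*(-4 + 1))) = -84*(-4 + (-9 - 27*(6 - 5)*5*(-3))) = -84*(-4 + (-9 - 27*1*(-15))) = -84*(-4 + (-9 + 405)) = -84*(-4 + 396) = -84*392 = -32928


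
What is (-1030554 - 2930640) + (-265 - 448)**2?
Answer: -3452825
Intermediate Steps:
(-1030554 - 2930640) + (-265 - 448)**2 = -3961194 + (-713)**2 = -3961194 + 508369 = -3452825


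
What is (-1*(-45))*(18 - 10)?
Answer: 360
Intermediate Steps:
(-1*(-45))*(18 - 10) = 45*8 = 360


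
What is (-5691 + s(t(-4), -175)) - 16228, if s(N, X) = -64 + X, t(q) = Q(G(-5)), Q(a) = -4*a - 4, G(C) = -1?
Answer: -22158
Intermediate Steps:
Q(a) = -4 - 4*a
t(q) = 0 (t(q) = -4 - 4*(-1) = -4 + 4 = 0)
(-5691 + s(t(-4), -175)) - 16228 = (-5691 + (-64 - 175)) - 16228 = (-5691 - 239) - 16228 = -5930 - 16228 = -22158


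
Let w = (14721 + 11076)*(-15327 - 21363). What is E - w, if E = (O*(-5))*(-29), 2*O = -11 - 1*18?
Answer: 1892979655/2 ≈ 9.4649e+8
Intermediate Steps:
O = -29/2 (O = (-11 - 1*18)/2 = (-11 - 18)/2 = (½)*(-29) = -29/2 ≈ -14.500)
w = -946491930 (w = 25797*(-36690) = -946491930)
E = -4205/2 (E = -29/2*(-5)*(-29) = (145/2)*(-29) = -4205/2 ≈ -2102.5)
E - w = -4205/2 - 1*(-946491930) = -4205/2 + 946491930 = 1892979655/2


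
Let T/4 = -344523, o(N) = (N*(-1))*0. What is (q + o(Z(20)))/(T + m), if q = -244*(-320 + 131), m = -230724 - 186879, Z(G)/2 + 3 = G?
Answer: -15372/598565 ≈ -0.025681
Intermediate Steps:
Z(G) = -6 + 2*G
o(N) = 0 (o(N) = -N*0 = 0)
m = -417603
T = -1378092 (T = 4*(-344523) = -1378092)
q = 46116 (q = -244*(-189) = 46116)
(q + o(Z(20)))/(T + m) = (46116 + 0)/(-1378092 - 417603) = 46116/(-1795695) = 46116*(-1/1795695) = -15372/598565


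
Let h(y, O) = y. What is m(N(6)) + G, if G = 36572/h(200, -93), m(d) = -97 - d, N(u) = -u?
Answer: 4593/50 ≈ 91.860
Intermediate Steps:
G = 9143/50 (G = 36572/200 = 36572*(1/200) = 9143/50 ≈ 182.86)
m(N(6)) + G = (-97 - (-1)*6) + 9143/50 = (-97 - 1*(-6)) + 9143/50 = (-97 + 6) + 9143/50 = -91 + 9143/50 = 4593/50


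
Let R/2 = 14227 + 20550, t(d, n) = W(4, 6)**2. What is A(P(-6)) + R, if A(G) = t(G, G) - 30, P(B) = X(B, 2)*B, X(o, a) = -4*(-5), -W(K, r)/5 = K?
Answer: 69924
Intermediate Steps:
W(K, r) = -5*K
X(o, a) = 20
t(d, n) = 400 (t(d, n) = (-5*4)**2 = (-20)**2 = 400)
P(B) = 20*B
R = 69554 (R = 2*(14227 + 20550) = 2*34777 = 69554)
A(G) = 370 (A(G) = 400 - 30 = 370)
A(P(-6)) + R = 370 + 69554 = 69924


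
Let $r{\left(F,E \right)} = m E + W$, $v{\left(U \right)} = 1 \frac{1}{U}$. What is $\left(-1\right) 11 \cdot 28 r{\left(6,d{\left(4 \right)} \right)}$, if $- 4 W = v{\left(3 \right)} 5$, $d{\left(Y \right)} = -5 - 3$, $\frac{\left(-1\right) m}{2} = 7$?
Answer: $- \frac{103103}{3} \approx -34368.0$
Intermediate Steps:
$v{\left(U \right)} = \frac{1}{U}$
$m = -14$ ($m = \left(-2\right) 7 = -14$)
$d{\left(Y \right)} = -8$
$W = - \frac{5}{12}$ ($W = - \frac{\frac{1}{3} \cdot 5}{4} = \left(- \frac{1}{4}\right) \frac{5}{3} = - \frac{5}{12} \approx -0.41667$)
$r{\left(F,E \right)} = - \frac{5}{12} - 14 E$ ($r{\left(F,E \right)} = - 14 E - \frac{5}{12} = - \frac{5}{12} - 14 E$)
$\left(-1\right) 11 \cdot 28 r{\left(6,d{\left(4 \right)} \right)} = \left(-1\right) 11 \cdot 28 \left(- \frac{5}{12} - -112\right) = \left(-11\right) 28 \left(- \frac{5}{12} + 112\right) = \left(-308\right) \frac{1339}{12} = - \frac{103103}{3}$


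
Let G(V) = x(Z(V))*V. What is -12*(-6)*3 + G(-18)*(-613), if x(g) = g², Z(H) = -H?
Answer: 3575232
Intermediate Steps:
G(V) = V³ (G(V) = (-V)²*V = V²*V = V³)
-12*(-6)*3 + G(-18)*(-613) = -12*(-6)*3 + (-18)³*(-613) = -(-72)*3 - 5832*(-613) = -1*(-216) + 3575016 = 216 + 3575016 = 3575232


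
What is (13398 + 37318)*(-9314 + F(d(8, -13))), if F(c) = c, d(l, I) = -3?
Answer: -472520972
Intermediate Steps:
(13398 + 37318)*(-9314 + F(d(8, -13))) = (13398 + 37318)*(-9314 - 3) = 50716*(-9317) = -472520972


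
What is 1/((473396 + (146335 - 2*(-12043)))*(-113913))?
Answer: -1/73339125921 ≈ -1.3635e-11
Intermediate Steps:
1/((473396 + (146335 - 2*(-12043)))*(-113913)) = -1/113913/(473396 + (146335 - 1*(-24086))) = -1/113913/(473396 + (146335 + 24086)) = -1/113913/(473396 + 170421) = -1/113913/643817 = (1/643817)*(-1/113913) = -1/73339125921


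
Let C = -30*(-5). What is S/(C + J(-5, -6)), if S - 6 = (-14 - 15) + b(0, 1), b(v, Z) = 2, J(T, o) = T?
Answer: -21/145 ≈ -0.14483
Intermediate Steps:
C = 150 (C = -5*(-30) = 150)
S = -21 (S = 6 + ((-14 - 15) + 2) = 6 + (-29 + 2) = 6 - 27 = -21)
S/(C + J(-5, -6)) = -21/(150 - 5) = -21/145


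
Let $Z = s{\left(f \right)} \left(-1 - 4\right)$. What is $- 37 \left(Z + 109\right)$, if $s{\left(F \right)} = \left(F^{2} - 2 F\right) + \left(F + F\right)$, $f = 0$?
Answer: $-4033$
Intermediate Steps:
$s{\left(F \right)} = F^{2}$ ($s{\left(F \right)} = \left(F^{2} - 2 F\right) + 2 F = F^{2}$)
$Z = 0$ ($Z = 0^{2} \left(-1 - 4\right) = 0 \left(-5\right) = 0$)
$- 37 \left(Z + 109\right) = - 37 \left(0 + 109\right) = \left(-37\right) 109 = -4033$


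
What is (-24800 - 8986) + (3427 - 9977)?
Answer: -40336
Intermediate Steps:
(-24800 - 8986) + (3427 - 9977) = -33786 - 6550 = -40336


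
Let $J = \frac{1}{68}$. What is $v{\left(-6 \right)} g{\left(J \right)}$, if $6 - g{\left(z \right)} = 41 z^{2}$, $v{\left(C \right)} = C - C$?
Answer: $0$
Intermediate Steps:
$v{\left(C \right)} = 0$
$J = \frac{1}{68} \approx 0.014706$
$g{\left(z \right)} = 6 - 41 z^{2}$
$v{\left(-6 \right)} g{\left(J \right)} = 0 \left(6 - \frac{41}{4624}\right) = 0 \cdot \frac{27703}{4624} = 0$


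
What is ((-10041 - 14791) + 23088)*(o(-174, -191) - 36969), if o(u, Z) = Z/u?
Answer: 5609065880/87 ≈ 6.4472e+7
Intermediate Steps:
((-10041 - 14791) + 23088)*(o(-174, -191) - 36969) = ((-10041 - 14791) + 23088)*(-191/(-174) - 36969) = (-24832 + 23088)*(-191*(-1/174) - 36969) = -1744*(191/174 - 36969) = -1744*(-6432415/174) = 5609065880/87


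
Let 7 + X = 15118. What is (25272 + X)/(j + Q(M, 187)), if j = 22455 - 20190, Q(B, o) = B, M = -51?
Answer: 4487/246 ≈ 18.240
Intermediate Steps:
X = 15111 (X = -7 + 15118 = 15111)
j = 2265
(25272 + X)/(j + Q(M, 187)) = (25272 + 15111)/(2265 - 51) = 40383/2214 = 40383*(1/2214) = 4487/246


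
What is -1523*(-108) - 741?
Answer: 163743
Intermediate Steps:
-1523*(-108) - 741 = 164484 - 741 = 163743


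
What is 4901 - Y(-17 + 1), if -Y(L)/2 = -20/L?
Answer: 9807/2 ≈ 4903.5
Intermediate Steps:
Y(L) = 40/L (Y(L) = -(-40)/L = 40/L)
4901 - Y(-17 + 1) = 4901 - 40/(-17 + 1) = 4901 - 40/(-16) = 4901 - 40*(-1)/16 = 4901 - 1*(-5/2) = 4901 + 5/2 = 9807/2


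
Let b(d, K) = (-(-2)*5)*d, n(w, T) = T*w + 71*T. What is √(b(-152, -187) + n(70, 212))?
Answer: 2*√7093 ≈ 168.44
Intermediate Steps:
n(w, T) = 71*T + T*w
b(d, K) = 10*d (b(d, K) = (-2*(-5))*d = 10*d)
√(b(-152, -187) + n(70, 212)) = √(10*(-152) + 212*(71 + 70)) = √(-1520 + 212*141) = √(-1520 + 29892) = √28372 = 2*√7093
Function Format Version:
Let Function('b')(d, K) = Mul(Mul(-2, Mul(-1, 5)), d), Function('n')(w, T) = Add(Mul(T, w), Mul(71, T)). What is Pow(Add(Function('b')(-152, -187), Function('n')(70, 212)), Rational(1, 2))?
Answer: Mul(2, Pow(7093, Rational(1, 2))) ≈ 168.44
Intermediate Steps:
Function('n')(w, T) = Add(Mul(71, T), Mul(T, w))
Function('b')(d, K) = Mul(10, d) (Function('b')(d, K) = Mul(Mul(-2, -5), d) = Mul(10, d))
Pow(Add(Function('b')(-152, -187), Function('n')(70, 212)), Rational(1, 2)) = Pow(Add(Mul(10, -152), Mul(212, Add(71, 70))), Rational(1, 2)) = Pow(Add(-1520, Mul(212, 141)), Rational(1, 2)) = Pow(Add(-1520, 29892), Rational(1, 2)) = Pow(28372, Rational(1, 2)) = Mul(2, Pow(7093, Rational(1, 2)))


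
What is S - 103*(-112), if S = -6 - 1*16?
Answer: 11514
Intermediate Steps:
S = -22 (S = -6 - 16 = -22)
S - 103*(-112) = -22 - 103*(-112) = -22 + 11536 = 11514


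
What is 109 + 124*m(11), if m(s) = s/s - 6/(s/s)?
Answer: -511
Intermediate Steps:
m(s) = -5 (m(s) = 1 - 6/1 = 1 - 6*1 = 1 - 6 = -5)
109 + 124*m(11) = 109 + 124*(-5) = 109 - 620 = -511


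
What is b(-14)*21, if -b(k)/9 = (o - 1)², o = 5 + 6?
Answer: -18900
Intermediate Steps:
o = 11
b(k) = -900 (b(k) = -9*(11 - 1)² = -9*10² = -9*100 = -900)
b(-14)*21 = -900*21 = -18900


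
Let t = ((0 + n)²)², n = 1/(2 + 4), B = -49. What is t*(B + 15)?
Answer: -17/648 ≈ -0.026235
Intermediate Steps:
n = ⅙ (n = 1/6 = ⅙ ≈ 0.16667)
t = 1/1296 (t = ((0 + ⅙)²)² = ((⅙)²)² = (1/36)² = 1/1296 ≈ 0.00077160)
t*(B + 15) = (-49 + 15)/1296 = (1/1296)*(-34) = -17/648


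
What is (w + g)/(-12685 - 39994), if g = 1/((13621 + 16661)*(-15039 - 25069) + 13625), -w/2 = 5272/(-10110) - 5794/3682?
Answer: -47360161713250427/595419645761995857495 ≈ -7.9541e-5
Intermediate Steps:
w = 38994422/9306255 (w = -2*(5272/(-10110) - 5794/3682) = -2*(5272*(-1/10110) - 5794*1/3682) = -2*(-2636/5055 - 2897/1841) = -2*(-19497211/9306255) = 38994422/9306255 ≈ 4.1901)
g = -1/1214536831 (g = 1/(30282*(-40108) + 13625) = 1/(-1214550456 + 13625) = 1/(-1214536831) = -1/1214536831 ≈ -8.2336e-10)
(w + g)/(-12685 - 39994) = (38994422/9306255 - 1/1214536831)/(-12685 - 39994) = (47360161713250427/11302789456177905)/(-52679) = (47360161713250427/11302789456177905)*(-1/52679) = -47360161713250427/595419645761995857495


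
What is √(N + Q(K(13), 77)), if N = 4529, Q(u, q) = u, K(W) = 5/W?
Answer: √765466/13 ≈ 67.301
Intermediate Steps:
√(N + Q(K(13), 77)) = √(4529 + 5/13) = √(58882/13) = √765466/13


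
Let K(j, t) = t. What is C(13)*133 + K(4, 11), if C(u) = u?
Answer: 1740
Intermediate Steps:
C(13)*133 + K(4, 11) = 13*133 + 11 = 1729 + 11 = 1740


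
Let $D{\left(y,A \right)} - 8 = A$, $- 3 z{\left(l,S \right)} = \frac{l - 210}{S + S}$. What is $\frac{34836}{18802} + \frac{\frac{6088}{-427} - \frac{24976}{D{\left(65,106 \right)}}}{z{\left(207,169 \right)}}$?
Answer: $- \frac{2578008565742}{32687277} \approx -78869.0$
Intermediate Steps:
$z{\left(l,S \right)} = - \frac{-210 + l}{6 S}$ ($z{\left(l,S \right)} = - \frac{\left(l - 210\right) \frac{1}{S + S}}{3} = - \frac{\left(-210 + l\right) \frac{1}{2 S}}{3} = - \frac{\frac{1}{2} \frac{1}{S} \left(-210 + l\right)}{3} = - \frac{-210 + l}{6 S}$)
$D{\left(y,A \right)} = 8 + A$
$\frac{34836}{18802} + \frac{\frac{6088}{-427} - \frac{24976}{D{\left(65,106 \right)}}}{z{\left(207,169 \right)}} = \frac{34836}{18802} + \frac{\frac{6088}{-427} - \frac{24976}{8 + 106}}{\frac{1}{6} \cdot \frac{1}{169} \left(210 - 207\right)} = 34836 \cdot \frac{1}{18802} + \frac{6088 \left(- \frac{1}{427}\right) - \frac{24976}{114}}{\frac{1}{6} \cdot \frac{1}{169} \left(210 - 207\right)} = \frac{17418}{9401} + \frac{- \frac{6088}{427} - \frac{12488}{57}}{\frac{1}{6} \cdot \frac{1}{169} \cdot 3} = \frac{17418}{9401} + \left(- \frac{6088}{427} - \frac{12488}{57}\right) \frac{1}{\frac{1}{338}} = \frac{17418}{9401} - \frac{1919634496}{24339} = - \frac{2578008565742}{32687277}$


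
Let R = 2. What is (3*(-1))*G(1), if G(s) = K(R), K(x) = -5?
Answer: 15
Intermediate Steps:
G(s) = -5
(3*(-1))*G(1) = (3*(-1))*(-5) = -3*(-5) = 15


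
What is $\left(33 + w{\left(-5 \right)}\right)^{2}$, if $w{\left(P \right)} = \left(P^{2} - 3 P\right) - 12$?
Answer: $3721$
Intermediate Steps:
$w{\left(P \right)} = -12 + P^{2} - 3 P$
$\left(33 + w{\left(-5 \right)}\right)^{2} = \left(33 - \left(-3 - 25\right)\right)^{2} = \left(33 + \left(-12 + 25 + 15\right)\right)^{2} = \left(33 + 28\right)^{2} = 61^{2} = 3721$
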